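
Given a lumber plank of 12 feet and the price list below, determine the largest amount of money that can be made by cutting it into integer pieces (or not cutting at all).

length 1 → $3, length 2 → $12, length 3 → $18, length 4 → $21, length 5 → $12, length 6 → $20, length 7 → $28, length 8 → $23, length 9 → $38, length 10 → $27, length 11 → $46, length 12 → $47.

Build best[k] bottom-up: best[k] = max over allowed piece i of (p[i] + best[k−i]).
best[1] = 3
best[2] = 12
best[3] = 18
best[4] = 24  (first piece 2, then best[2]=12)
best[5] = 30  (first piece 2, then best[3]=18)
best[6] = 36  (first piece 2, then best[4]=24)
best[7] = 42  (first piece 2, then best[5]=30)
best[8] = 48  (first piece 2, then best[6]=36)
best[9] = 54  (first piece 2, then best[7]=42)
best[10] = 60  (first piece 2, then best[8]=48)
best[11] = 66  (first piece 2, then best[9]=54)
best[12] = 72  (first piece 2, then best[10]=60)
One optimal cutting: 2 + 2 + 2 + 2 + 2 + 2 → $12 + $12 + $12 + $12 + $12 + $12 = $72.

72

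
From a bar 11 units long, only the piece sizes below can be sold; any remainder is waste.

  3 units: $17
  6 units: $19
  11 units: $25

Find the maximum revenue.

Build r[k] bottom-up: r[k] = max over allowed piece i of (p[i] + r[k−i]).
r[1] = 0
r[2] = 0
r[3] = 17
r[4] = 17
r[5] = 17
r[6] = max(17+17, 19+0) = 34
r[7] = max(17+17, 19+0) = 34
r[8] = max(17+17, 19+0) = 34
r[9] = max(17+34, 19+17) = 51
r[10] = max(17+34, 19+17) = 51
r[11] = max(17+34, 19+17, 25+0) = 51
One optimal cutting: pieces 3 + 3 + 3 with 2 units of scrap → $51.

51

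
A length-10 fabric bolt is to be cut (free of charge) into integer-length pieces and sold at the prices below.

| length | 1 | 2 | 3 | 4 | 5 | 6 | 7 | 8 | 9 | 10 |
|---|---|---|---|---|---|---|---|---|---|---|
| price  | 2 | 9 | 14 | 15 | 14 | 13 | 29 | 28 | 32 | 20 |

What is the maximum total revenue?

46

Let v[k] be the best obtainable value from length k. For each k, try every first piece i and keep the best of price[i] + v[k−i].
v[1] = 2
v[2] = 9
v[3] = 14
v[4] = 18  (first piece 2, then v[2]=9)
v[5] = 23  (first piece 2, then v[3]=14)
v[6] = 28  (first piece 3, then v[3]=14)
v[7] = 32  (first piece 2, then v[5]=23)
v[8] = 37  (first piece 2, then v[6]=28)
v[9] = 42  (first piece 3, then v[6]=28)
v[10] = 46  (first piece 2, then v[8]=37)
One optimal cutting: 3 + 3 + 2 + 2 → $14 + $14 + $9 + $9 = $46.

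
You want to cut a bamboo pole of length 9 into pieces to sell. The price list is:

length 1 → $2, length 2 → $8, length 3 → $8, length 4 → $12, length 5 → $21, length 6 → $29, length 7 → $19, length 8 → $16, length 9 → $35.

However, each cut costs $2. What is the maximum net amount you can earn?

35

Build net[k] bottom-up: net[k] = max over allowed piece i of (p[i] + net[k−i]) − 2 per cut.
net[1] = 2
net[2] = max(2+2-2, 8+0) = 8
net[3] = max(2+8-2, 8+2-2, 8+0) = 8
net[4] = max(2+8-2, 8+8-2, 8+2-2, 12+0) = 14
net[5] = max(2+14-2, 8+8-2, 8+8-2, 12+2-2, 21+0) = 21
net[6] = max(2+21-2, 8+14-2, 8+8-2, 12+8-2, 21+2-2, 29+0) = 29
net[7] = max(2+29-2, 8+21-2, 8+14-2, …, 29+2-2, 19+0) = 29
net[8] = max(2+29-2, 8+29-2, 8+21-2, …, 19+2-2, 16+0) = 35
net[9] = max(2+35-2, 8+29-2, 8+29-2, …, 16+2-2, 35+0) = 35
One optimal plan: pieces 6 + 2 + 1 (2 cuts) → $39 − $4 = $35.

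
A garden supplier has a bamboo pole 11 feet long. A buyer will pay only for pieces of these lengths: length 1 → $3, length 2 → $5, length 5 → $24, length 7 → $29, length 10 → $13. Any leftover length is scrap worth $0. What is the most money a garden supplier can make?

Consider every possible first cut. best[k] is the best of p[i]+best[k−i] over all sellable i≤k.
best[1] = 3
best[2] = max(3+3, 5+0) = 6
best[3] = max(3+6, 5+3) = 9
best[4] = max(3+9, 5+6) = 12
best[5] = max(3+12, 5+9, 24+0) = 24
best[6] = max(3+24, 5+12, 24+3) = 27
best[7] = max(3+27, 5+24, 24+6, 29+0) = 30
best[8] = max(3+30, 5+27, 24+9, 29+3) = 33
best[9] = max(3+33, 5+30, 24+12, 29+6) = 36
best[10] = max(3+36, 5+33, 24+24, 29+9, 13+0) = 48
best[11] = max(3+48, 5+36, 24+27, 29+12, 13+3) = 51
One optimal cutting: 5 + 5 + 1 → $51.

51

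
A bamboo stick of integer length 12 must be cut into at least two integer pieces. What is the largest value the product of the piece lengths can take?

Define g[k] = max over 1≤i<k of i · max(k−i, g[k−i]); the inner max lets the remainder stay uncut if that's better.
g[2] = 1*max(1,0) = 1*1 = 1
g[3] = 1*max(2,1) = 1*2 = 2
g[4] = 2*max(2,1) = 2*2 = 4
g[5] = 2*max(3,2) = 2*3 = 6
g[6] = 3*max(3,2) = 3*3 = 9
g[7] = 2*max(5,6) = 2*6 = 12
g[8] = 2*max(6,9) = 2*9 = 18
g[9] = 3*max(6,9) = 3*9 = 27
g[10] = 2*max(8,18) = 2*18 = 36
g[11] = 2*max(9,27) = 2*27 = 54
g[12] = 3*max(9,27) = 3*27 = 81
One optimal split: 3 + 3 + 3 + 3; product 3*3*3*3 = 81.

81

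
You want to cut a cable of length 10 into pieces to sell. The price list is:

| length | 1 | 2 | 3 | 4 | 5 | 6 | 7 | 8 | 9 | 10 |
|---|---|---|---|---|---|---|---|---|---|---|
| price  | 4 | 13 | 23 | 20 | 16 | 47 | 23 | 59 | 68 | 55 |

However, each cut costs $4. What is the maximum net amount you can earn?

68

Let net[k] be the best obtainable value from length k. For each k, try every first piece i and keep the best of price[i] + net[k−i] minus the 4 cut fee when i<k.
net[1] = 4
net[2] = 13
net[3] = 23
net[4] = 23  (first piece 1, then net[3]=23)
net[5] = 32  (first piece 2, then net[3]=23)
net[6] = 47
net[7] = 47  (first piece 1, then net[6]=47)
net[8] = 59
net[9] = 68
net[10] = 68  (first piece 1, then net[9]=68)
One optimal plan: pieces 9 + 1 (1 cut) → $72 − $4 = $68.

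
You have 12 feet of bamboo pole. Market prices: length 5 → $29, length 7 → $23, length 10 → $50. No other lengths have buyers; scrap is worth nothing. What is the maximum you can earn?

Let r[k] be the best obtainable value from length k. For each k, try every first piece i and keep the best of price[i] + r[k−i].
r[1] = 0
r[2] = 0
r[3] = 0
r[4] = 0
r[5] = 29
r[6] = 29
r[7] = max(29+0, 23+0) = 29
r[8] = max(29+0, 23+0) = 29
r[9] = max(29+0, 23+0) = 29
r[10] = max(29+29, 23+0, 50+0) = 58
r[11] = max(29+29, 23+0, 50+0) = 58
r[12] = max(29+29, 23+29, 50+0) = 58
One optimal cutting: pieces 5 + 5 with 2 feet of scrap → $58.

58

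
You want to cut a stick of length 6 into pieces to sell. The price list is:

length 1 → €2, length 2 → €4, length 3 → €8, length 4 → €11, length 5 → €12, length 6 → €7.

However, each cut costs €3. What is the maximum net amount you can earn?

13

Build v[k] bottom-up: v[k] = max over allowed piece i of (p[i] + v[k−i]) − 3 per cut.
v[1] = 2
v[2] = 4
v[3] = 8
v[4] = 11
v[5] = 12
v[6] = 13  (first piece 3, then v[3]=8)
One optimal plan: pieces 3 + 3 (1 cut) → €16 − €3 = €13.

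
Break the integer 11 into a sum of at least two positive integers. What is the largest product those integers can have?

Fill m[k] for k=2..11: at each k try every first piece i and multiply by the better of (k−i) uncut or m[k−i].
m[2] = 1·max(1,0) = 1·1 = 1
m[3] = 1·max(2,1) = 1·2 = 2
m[4] = 2·max(2,1) = 2·2 = 4
m[5] = 2·max(3,2) = 2·3 = 6
m[6] = 3·max(3,2) = 3·3 = 9
m[7] = 2·max(5,6) = 2·6 = 12
m[8] = 2·max(6,9) = 2·9 = 18
m[9] = 3·max(6,9) = 3·9 = 27
m[10] = 2·max(8,18) = 2·18 = 36
m[11] = 2·max(9,27) = 2·27 = 54
One optimal split: 3 + 3 + 3 + 2; product 3·3·3·2 = 54.

54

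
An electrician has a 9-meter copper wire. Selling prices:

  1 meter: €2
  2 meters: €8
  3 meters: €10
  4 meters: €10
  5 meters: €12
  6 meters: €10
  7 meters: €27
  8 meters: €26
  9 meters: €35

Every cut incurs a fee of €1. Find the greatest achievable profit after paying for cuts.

Build r[k] bottom-up: r[k] = max over allowed piece i of (p[i] + r[k−i]) − 1 per cut.
r[1] = 2
r[2] = 8
r[3] = 10
r[4] = 15  (first piece 2, then r[2]=8)
r[5] = 17  (first piece 2, then r[3]=10)
r[6] = 22  (first piece 2, then r[4]=15)
r[7] = 27
r[8] = 29  (first piece 2, then r[6]=22)
r[9] = 35
Best is to make no cuts and sell whole for €35.

35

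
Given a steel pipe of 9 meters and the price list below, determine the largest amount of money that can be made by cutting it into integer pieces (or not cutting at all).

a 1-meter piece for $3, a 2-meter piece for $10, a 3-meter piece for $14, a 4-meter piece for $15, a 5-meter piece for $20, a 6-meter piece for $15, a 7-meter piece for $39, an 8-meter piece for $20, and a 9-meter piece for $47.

49

Let R[k] be the best obtainable value from length k. For each k, try every first piece i and keep the best of price[i] + R[k−i].
R[1] = 3
R[2] = max(3+3, 10+0) = 10
R[3] = max(3+10, 10+3, 14+0) = 14
R[4] = max(3+14, 10+10, 14+3, 15+0) = 20
R[5] = max(3+20, 10+14, 14+10, 15+3, 20+0) = 24
R[6] = max(3+24, 10+20, 14+14, 15+10, 20+3, 15+0) = 30
R[7] = max(3+30, 10+24, 14+20, …, 15+3, 39+0) = 39
R[8] = max(3+39, 10+30, 14+24, …, 39+3, 20+0) = 42
R[9] = max(3+42, 10+39, 14+30, …, 20+3, 47+0) = 49
One optimal cutting: 7 + 2 → $39 + $10 = $49.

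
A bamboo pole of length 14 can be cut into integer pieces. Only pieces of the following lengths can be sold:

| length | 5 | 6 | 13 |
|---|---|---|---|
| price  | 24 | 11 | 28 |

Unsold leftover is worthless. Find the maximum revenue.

Build best[k] bottom-up: best[k] = max over allowed piece i of (p[i] + best[k−i]).
best[1] = 0
best[2] = 0
best[3] = 0
best[4] = 0
best[5] = 24
best[6] = 24
best[7] = 24
best[8] = 24
best[9] = 24
best[10] = 48  (first piece 5, then best[5]=24)
best[11] = 48
best[12] = 48
best[13] = 48
best[14] = 48
One optimal cutting: pieces 5 + 5 with 4 feet of scrap → $48.

48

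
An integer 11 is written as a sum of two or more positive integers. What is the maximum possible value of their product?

54

Fill m[k] for k=2..11: at each k try every first piece i and multiply by the better of (k−i) uncut or m[k−i].
m[2] = 1·max(1,0) = 1·1 = 1
m[3] = 1·max(2,1) = 1·2 = 2
m[4] = 2·max(2,1) = 2·2 = 4
m[5] = 2·max(3,2) = 2·3 = 6
m[6] = 3·max(3,2) = 3·3 = 9
m[7] = 2·max(5,6) = 2·6 = 12
m[8] = 2·max(6,9) = 2·9 = 18
m[9] = 3·max(6,9) = 3·9 = 27
m[10] = 2·max(8,18) = 2·18 = 36
m[11] = 2·max(9,27) = 2·27 = 54
One optimal split: 3 + 3 + 3 + 2; product 3·3·3·2 = 54.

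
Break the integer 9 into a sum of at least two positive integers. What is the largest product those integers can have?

27

Define P[k] = max over 1≤i<k of i · max(k−i, P[k−i]); the inner max lets the remainder stay uncut if that's better.
Small cases: P[2]=1.
P[3] = max(1·2, 2·1) = 2
P[4] = max(1·3, 2·2, 3·1) = 4
P[5] = max(1·4, 2·3, 3·2, 4·1) = 6
P[6] = max(1·6, 2·4, 3·3, 4·2, 5·1) = 9
P[7] = max(1·9, 2·6, 3·4, 4·3, 5·2, 6·1) = 12
P[8] = max(1·12, 2·9, 3·6, …, 6·2, 7·1) = 18
P[9] = max(1·18, 2·12, 3·9, …, 7·2, 8·1) = 27
One optimal split: 3 + 3 + 3; product 3·3·3 = 27.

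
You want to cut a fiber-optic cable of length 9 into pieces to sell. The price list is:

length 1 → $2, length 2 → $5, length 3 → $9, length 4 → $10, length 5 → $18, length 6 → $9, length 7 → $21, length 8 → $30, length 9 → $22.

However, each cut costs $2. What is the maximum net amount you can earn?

Consider every possible first cut. r[k] is the best of p[i]+r[k−i] over all sellable i≤k, charging 2 whenever i<k.
r[1] = 2
r[2] = 5
r[3] = 9
r[4] = 10
r[5] = 18
r[6] = 18  (first piece 1, then r[5]=18)
r[7] = 21  (first piece 2, then r[5]=18)
r[8] = 30
r[9] = 30  (first piece 1, then r[8]=30)
One optimal plan: pieces 8 + 1 (1 cut) → $32 − $2 = $30.

30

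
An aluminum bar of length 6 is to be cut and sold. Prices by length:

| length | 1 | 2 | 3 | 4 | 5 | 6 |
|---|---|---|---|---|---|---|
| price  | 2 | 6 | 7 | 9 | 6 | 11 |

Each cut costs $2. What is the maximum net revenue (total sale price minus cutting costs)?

Build net[k] bottom-up: net[k] = max over allowed piece i of (p[i] + net[k−i]) − 2 per cut.
net[1] = 2
net[2] = max(2+2-2, 6+0) = 6
net[3] = max(2+6-2, 6+2-2, 7+0) = 7
net[4] = max(2+7-2, 6+6-2, 7+2-2, 9+0) = 10
net[5] = max(2+10-2, 6+7-2, 7+6-2, 9+2-2, 6+0) = 11
net[6] = max(2+11-2, 6+10-2, 7+7-2, 9+6-2, 6+2-2, 11+0) = 14
One optimal plan: pieces 2 + 2 + 2 (2 cuts) → $18 − $4 = $14.

14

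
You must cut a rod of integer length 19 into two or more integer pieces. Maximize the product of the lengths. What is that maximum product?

972

Fill g[k] for k=2..19: at each k try every first piece i and multiply by the better of (k−i) uncut or g[k−i].
g[2] = 1*max(1,0) = 1*1 = 1
g[3] = 1*max(2,1) = 1*2 = 2
g[4] = 2*max(2,1) = 2*2 = 4
g[5] = 2*max(3,2) = 2*3 = 6
g[6] = 3*max(3,2) = 3*3 = 9
g[7] = 2*max(5,6) = 2*6 = 12
g[8] = 2*max(6,9) = 2*9 = 18
g[9] = 3*max(6,9) = 3*9 = 27
g[10] = 2*max(8,18) = 2*18 = 36
g[11] = 2*max(9,27) = 2*27 = 54
g[12] = 3*max(9,27) = 3*27 = 81
g[13] = 2*max(11,54) = 2*54 = 108
g[14] = 2*max(12,81) = 2*81 = 162
g[15] = 3*max(12,81) = 3*81 = 243
g[16] = 2*max(14,162) = 2*162 = 324
g[17] = 2*max(15,243) = 2*243 = 486
g[18] = 3*max(15,243) = 3*243 = 729
g[19] = 2*max(17,486) = 2*486 = 972
One optimal split: 3 + 3 + 3 + 3 + 3 + 2 + 2; product 3*3*3*3*3*2*2 = 972.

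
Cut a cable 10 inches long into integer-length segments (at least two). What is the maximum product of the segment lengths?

Fill prod[k] for k=2..10: at each k try every first piece i and multiply by the better of (k−i) uncut or prod[k−i].
prod[2] = 1·max(1,0) = 1·1 = 1
prod[3] = max(1·2, 2·1) = 2
prod[4] = max(1·3, 2·2, 3·1) = 4
prod[5] = max(1·4, 2·3, 3·2, 4·1) = 6
prod[6] = max(1·6, 2·4, 3·3, 4·2, 5·1) = 9
prod[7] = max(1·9, 2·6, 3·4, 4·3, 5·2, 6·1) = 12
prod[8] = max(1·12, 2·9, 3·6, …, 6·2, 7·1) = 18
prod[9] = max(1·18, 2·12, 3·9, …, 7·2, 8·1) = 27
prod[10] = max(1·27, 2·18, 3·12, …, 8·2, 9·1) = 36
One optimal split: 3 + 3 + 2 + 2; product 3·3·2·2 = 36.

36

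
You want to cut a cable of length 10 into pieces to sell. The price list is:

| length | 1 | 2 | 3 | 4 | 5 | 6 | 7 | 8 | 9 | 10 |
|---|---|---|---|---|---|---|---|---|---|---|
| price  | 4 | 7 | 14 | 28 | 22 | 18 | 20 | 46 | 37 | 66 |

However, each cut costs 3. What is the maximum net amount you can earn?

Build v[k] bottom-up: v[k] = max over allowed piece i of (p[i] + v[k−i]) − 3 per cut.
v[1] = 4
v[2] = 7
v[3] = 14
v[4] = 28
v[5] = 29  (first piece 1, then v[4]=28)
v[6] = 32  (first piece 2, then v[4]=28)
v[7] = 39  (first piece 3, then v[4]=28)
v[8] = 53  (first piece 4, then v[4]=28)
v[9] = 54  (first piece 1, then v[8]=53)
v[10] = 66
Best is to make no cuts and sell whole for 66.

66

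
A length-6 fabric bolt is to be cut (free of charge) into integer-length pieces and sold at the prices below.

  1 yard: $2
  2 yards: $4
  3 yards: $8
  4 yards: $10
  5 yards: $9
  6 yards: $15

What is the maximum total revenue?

16

Build r[k] bottom-up: r[k] = max over allowed piece i of (p[i] + r[k−i]).
r[1] = 2
r[2] = max(2+2, 4+0) = 4
r[3] = max(2+4, 4+2, 8+0) = 8
r[4] = max(2+8, 4+4, 8+2, 10+0) = 10
r[5] = max(2+10, 4+8, 8+4, 10+2, 9+0) = 12
r[6] = max(2+12, 4+10, 8+8, 10+4, 9+2, 15+0) = 16
One optimal cutting: 3 + 3 → $8 + $8 = $16.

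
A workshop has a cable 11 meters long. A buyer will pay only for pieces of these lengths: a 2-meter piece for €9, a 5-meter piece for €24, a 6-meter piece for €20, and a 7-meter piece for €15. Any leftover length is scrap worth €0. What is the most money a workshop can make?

51

Consider every possible first cut. r[k] is the best of p[i]+r[k−i] over all sellable i≤k.
r[1] = 0
r[2] = 9
r[3] = 9
r[4] = 18  (first piece 2, then r[2]=9)
r[5] = 24
r[6] = 27  (first piece 2, then r[4]=18)
r[7] = 33  (first piece 2, then r[5]=24)
r[8] = 36  (first piece 2, then r[6]=27)
r[9] = 42  (first piece 2, then r[7]=33)
r[10] = 48  (first piece 5, then r[5]=24)
r[11] = 51  (first piece 2, then r[9]=42)
One optimal cutting: 5 + 2 + 2 + 2 → €51.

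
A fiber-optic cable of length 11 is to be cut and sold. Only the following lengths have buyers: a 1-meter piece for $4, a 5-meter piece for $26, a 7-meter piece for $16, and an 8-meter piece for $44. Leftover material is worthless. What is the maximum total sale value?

56

Consider every possible first cut. r[k] is the best of p[i]+r[k−i] over all sellable i≤k.
r[1] = 4
r[2] = 8  (first piece 1, then r[1]=4)
r[3] = 12  (first piece 1, then r[2]=8)
r[4] = 16  (first piece 1, then r[3]=12)
r[5] = 26
r[6] = 30  (first piece 1, then r[5]=26)
r[7] = 34  (first piece 1, then r[6]=30)
r[8] = 44
r[9] = 48  (first piece 1, then r[8]=44)
r[10] = 52  (first piece 1, then r[9]=48)
r[11] = 56  (first piece 1, then r[10]=52)
One optimal cutting: 8 + 1 + 1 + 1 → $56.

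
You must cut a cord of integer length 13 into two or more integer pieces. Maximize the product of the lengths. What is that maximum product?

108

Fill f[k] for k=2..13: at each k try every first piece i and multiply by the better of (k−i) uncut or f[k−i].
Small cases: f[2]=1, f[3]=2, f[4]=4, f[5]=6, f[6]=9, f[7]=12, f[8]=18.
f[9] = 3×max(6,9) = 3×9 = 27
f[10] = 2×max(8,18) = 2×18 = 36
f[11] = 2×max(9,27) = 2×27 = 54
f[12] = 3×max(9,27) = 3×27 = 81
f[13] = 2×max(11,54) = 2×54 = 108
One optimal split: 3 + 3 + 3 + 2 + 2; product 3×3×3×2×2 = 108.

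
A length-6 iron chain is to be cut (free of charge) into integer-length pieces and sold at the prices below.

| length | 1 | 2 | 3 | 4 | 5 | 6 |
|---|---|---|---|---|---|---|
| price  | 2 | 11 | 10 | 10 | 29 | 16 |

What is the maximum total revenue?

Build v[k] bottom-up: v[k] = max over allowed piece i of (p[i] + v[k−i]).
v[1] = 2
v[2] = 11
v[3] = 13  (first piece 1, then v[2]=11)
v[4] = 22  (first piece 2, then v[2]=11)
v[5] = 29
v[6] = 33  (first piece 2, then v[4]=22)
One optimal cutting: 2 + 2 + 2 → $11 + $11 + $11 = $33.

33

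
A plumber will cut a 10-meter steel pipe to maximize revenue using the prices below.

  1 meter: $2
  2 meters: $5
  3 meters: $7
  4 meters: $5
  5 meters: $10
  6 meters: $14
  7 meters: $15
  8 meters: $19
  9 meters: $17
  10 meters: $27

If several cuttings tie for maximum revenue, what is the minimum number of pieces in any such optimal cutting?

Let r[k] be the best obtainable value from length k. For each k, try every first piece i and keep the best of price[i] + r[k−i].
r[1] = 2
r[2] = max(2+2, 5+0) = 5
r[3] = max(2+5, 5+2, 7+0) = 7
r[4] = max(2+7, 5+5, 7+2, 5+0) = 10
r[5] = max(2+10, 5+7, 7+5, 5+2, 10+0) = 12
r[6] = max(2+12, 5+10, 7+7, 5+5, 10+2, 14+0) = 15
r[7] = max(2+15, 5+12, 7+10, …, 14+2, 15+0) = 17
r[8] = max(2+17, 5+15, 7+12, …, 15+2, 19+0) = 20
r[9] = max(2+20, 5+17, 7+15, …, 19+2, 17+0) = 22
r[10] = max(2+22, 5+20, 7+17, …, 17+2, 27+0) = 27
Maximum revenue is $27.
Now minimize piece count subject to staying optimal: for each k, pieces[k] = 1 + min over i with p[i]+r[k−i]=r[k] of pieces[k−i].
pieces[7] = 3
pieces[8] = 4
pieces[9] = 4
pieces[10] = 1

1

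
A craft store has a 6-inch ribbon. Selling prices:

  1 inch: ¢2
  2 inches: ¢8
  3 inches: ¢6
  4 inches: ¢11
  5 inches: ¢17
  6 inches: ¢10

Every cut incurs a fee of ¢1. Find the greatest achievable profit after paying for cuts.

Build r[k] bottom-up: r[k] = max over allowed piece i of (p[i] + r[k−i]) − 1 per cut.
r[1] = 2
r[2] = max(2+2-1, 8+0) = 8
r[3] = max(2+8-1, 8+2-1, 6+0) = 9
r[4] = max(2+9-1, 8+8-1, 6+2-1, 11+0) = 15
r[5] = max(2+15-1, 8+9-1, 6+8-1, 11+2-1, 17+0) = 17
r[6] = max(2+17-1, 8+15-1, 6+9-1, 11+8-1, 17+2-1, 10+0) = 22
One optimal plan: pieces 2 + 2 + 2 (2 cuts) → ¢24 − ¢2 = ¢22.

22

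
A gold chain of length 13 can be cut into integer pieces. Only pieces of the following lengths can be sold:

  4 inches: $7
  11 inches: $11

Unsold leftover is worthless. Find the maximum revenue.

Build best[k] bottom-up: best[k] = max over allowed piece i of (p[i] + best[k−i]).
best[1] = 0
best[2] = 0
best[3] = 0
best[4] = 7
best[5] = 7
best[6] = 7
best[7] = 7
best[8] = 14  (first piece 4, then best[4]=7)
best[9] = 14
best[10] = 14
best[11] = max(7+7, 11+0) = 14
best[12] = max(7+14, 11+0) = 21
best[13] = max(7+14, 11+0) = 21
One optimal cutting: pieces 4 + 4 + 4 with 1 inch of scrap → $21.

21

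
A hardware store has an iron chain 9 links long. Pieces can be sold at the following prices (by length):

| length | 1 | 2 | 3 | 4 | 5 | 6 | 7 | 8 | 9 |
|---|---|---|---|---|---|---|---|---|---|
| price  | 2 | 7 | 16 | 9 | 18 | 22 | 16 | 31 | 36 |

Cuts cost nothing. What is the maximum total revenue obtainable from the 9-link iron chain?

Build R[k] bottom-up: R[k] = max over allowed piece i of (p[i] + R[k−i]).
R[1] = 2
R[2] = 7
R[3] = 16
R[4] = 18  (first piece 1, then R[3]=16)
R[5] = 23  (first piece 2, then R[3]=16)
R[6] = 32  (first piece 3, then R[3]=16)
R[7] = 34  (first piece 1, then R[6]=32)
R[8] = 39  (first piece 2, then R[6]=32)
R[9] = 48  (first piece 3, then R[6]=32)
One optimal cutting: 3 + 3 + 3 → $16 + $16 + $16 = $48.

48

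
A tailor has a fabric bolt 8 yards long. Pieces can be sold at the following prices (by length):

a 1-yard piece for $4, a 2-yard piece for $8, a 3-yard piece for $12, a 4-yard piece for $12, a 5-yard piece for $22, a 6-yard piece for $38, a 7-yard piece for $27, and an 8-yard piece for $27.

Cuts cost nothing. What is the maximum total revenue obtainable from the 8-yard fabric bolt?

46

Consider every possible first cut. best[k] is the best of p[i]+best[k−i] over all sellable i≤k.
best[1] = 4
best[2] = max(4+4, 8+0) = 8
best[3] = max(4+8, 8+4, 12+0) = 12
best[4] = max(4+12, 8+8, 12+4, 12+0) = 16
best[5] = max(4+16, 8+12, 12+8, 12+4, 22+0) = 22
best[6] = max(4+22, 8+16, 12+12, 12+8, 22+4, 38+0) = 38
best[7] = max(4+38, 8+22, 12+16, …, 38+4, 27+0) = 42
best[8] = max(4+42, 8+38, 12+22, …, 27+4, 27+0) = 46
One optimal cutting: 6 + 1 + 1 → $38 + $4 + $4 = $46.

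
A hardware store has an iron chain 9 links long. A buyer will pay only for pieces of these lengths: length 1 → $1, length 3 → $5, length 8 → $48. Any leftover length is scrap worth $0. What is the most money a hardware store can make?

49

Build r[k] bottom-up: r[k] = max over allowed piece i of (p[i] + r[k−i]).
r[1] = 1
r[2] = 2  (first piece 1, then r[1]=1)
r[3] = 5
r[4] = 6  (first piece 1, then r[3]=5)
r[5] = 7  (first piece 1, then r[4]=6)
r[6] = 10  (first piece 3, then r[3]=5)
r[7] = 11  (first piece 1, then r[6]=10)
r[8] = 48
r[9] = 49  (first piece 1, then r[8]=48)
One optimal cutting: 8 + 1 → $49.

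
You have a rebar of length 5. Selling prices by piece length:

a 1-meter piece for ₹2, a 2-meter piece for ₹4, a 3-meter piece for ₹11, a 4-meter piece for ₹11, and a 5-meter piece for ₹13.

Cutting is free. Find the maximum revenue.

15

Build r[k] bottom-up: r[k] = max over allowed piece i of (p[i] + r[k−i]).
r[1] = 2
r[2] = 4  (first piece 1, then r[1]=2)
r[3] = 11
r[4] = 13  (first piece 1, then r[3]=11)
r[5] = 15  (first piece 1, then r[4]=13)
One optimal cutting: 3 + 1 + 1 → ₹11 + ₹2 + ₹2 = ₹15.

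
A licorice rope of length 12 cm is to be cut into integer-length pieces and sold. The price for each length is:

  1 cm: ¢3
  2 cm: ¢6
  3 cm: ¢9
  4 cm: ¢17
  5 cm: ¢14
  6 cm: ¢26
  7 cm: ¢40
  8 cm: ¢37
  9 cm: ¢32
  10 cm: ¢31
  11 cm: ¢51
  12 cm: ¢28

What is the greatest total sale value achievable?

60

Let r[k] be the best obtainable value from length k. For each k, try every first piece i and keep the best of price[i] + r[k−i].
r[1] = 3
r[2] = 6  (first piece 1, then r[1]=3)
r[3] = 9  (first piece 1, then r[2]=6)
r[4] = 17
r[5] = 20  (first piece 1, then r[4]=17)
r[6] = 26
r[7] = 40
r[8] = 43  (first piece 1, then r[7]=40)
r[9] = 46  (first piece 1, then r[8]=43)
r[10] = 49  (first piece 1, then r[9]=46)
r[11] = 57  (first piece 4, then r[7]=40)
r[12] = 60  (first piece 1, then r[11]=57)
One optimal cutting: 7 + 4 + 1 → ¢40 + ¢17 + ¢3 = ¢60.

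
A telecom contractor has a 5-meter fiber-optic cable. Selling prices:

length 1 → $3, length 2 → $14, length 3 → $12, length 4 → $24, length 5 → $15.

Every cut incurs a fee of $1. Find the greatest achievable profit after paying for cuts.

29

Consider every possible first cut. net[k] is the best of p[i]+net[k−i] over all sellable i≤k, charging 1 whenever i<k.
net[1] = 3
net[2] = max(3+3-1, 14+0) = 14
net[3] = max(3+14-1, 14+3-1, 12+0) = 16
net[4] = max(3+16-1, 14+14-1, 12+3-1, 24+0) = 27
net[5] = max(3+27-1, 14+16-1, 12+14-1, 24+3-1, 15+0) = 29
One optimal plan: pieces 2 + 2 + 1 (2 cuts) → $31 − $2 = $29.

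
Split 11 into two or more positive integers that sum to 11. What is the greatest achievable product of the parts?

Define f[k] = max over 1≤i<k of i · max(k−i, f[k−i]); the inner max lets the remainder stay uncut if that's better.
Small cases: f[2]=1, f[3]=2, f[4]=4, f[5]=6.
f[6] = max(1·6, 2·4, 3·3, 4·2, 5·1) = 9
f[7] = max(1·9, 2·6, 3·4, 4·3, 5·2, 6·1) = 12
f[8] = max(1·12, 2·9, 3·6, …, 6·2, 7·1) = 18
f[9] = max(1·18, 2·12, 3·9, …, 7·2, 8·1) = 27
f[10] = max(1·27, 2·18, 3·12, …, 8·2, 9·1) = 36
f[11] = max(1·36, 2·27, 3·18, …, 9·2, 10·1) = 54
One optimal split: 3 + 3 + 3 + 2; product 3·3·3·2 = 54.

54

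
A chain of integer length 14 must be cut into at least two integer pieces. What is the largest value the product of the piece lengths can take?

162

Let f[k] be the best product for length k (with at least one cut). For each first piece i, the rest contributes max(k−i, f[k−i]).
f[2] = 1·max(1,0) = 1·1 = 1
f[3] = max(1·2, 2·1) = 2
f[4] = max(1·3, 2·2, 3·1) = 4
f[5] = max(1·4, 2·3, 3·2, 4·1) = 6
f[6] = max(1·6, 2·4, 3·3, 4·2, 5·1) = 9
f[7] = max(1·9, 2·6, 3·4, 4·3, 5·2, 6·1) = 12
f[8] = max(1·12, 2·9, 3·6, …, 6·2, 7·1) = 18
f[9] = max(1·18, 2·12, 3·9, …, 7·2, 8·1) = 27
f[10] = max(1·27, 2·18, 3·12, …, 8·2, 9·1) = 36
f[11] = max(1·36, 2·27, 3·18, …, 9·2, 10·1) = 54
f[12] = max(1·54, 2·36, 3·27, …, 10·2, 11·1) = 81
f[13] = max(1·81, 2·54, 3·36, …, 11·2, 12·1) = 108
f[14] = max(1·108, 2·81, 3·54, …, 12·2, 13·1) = 162
One optimal split: 3 + 3 + 3 + 3 + 2; product 3·3·3·3·2 = 162.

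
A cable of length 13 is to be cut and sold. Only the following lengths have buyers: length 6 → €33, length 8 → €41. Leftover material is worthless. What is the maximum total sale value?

Consider every possible first cut. r[k] is the best of p[i]+r[k−i] over all sellable i≤k.
r[1] = 0
r[2] = 0
r[3] = 0
r[4] = 0
r[5] = 0
r[6] = 33
r[7] = 33
r[8] = 41
r[9] = 41
r[10] = 41
r[11] = 41
r[12] = 66  (first piece 6, then r[6]=33)
r[13] = 66
One optimal cutting: pieces 6 + 6 with 1 cm of scrap → €66.

66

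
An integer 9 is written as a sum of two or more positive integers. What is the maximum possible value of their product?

27

Let P[k] be the best product for length k (with at least one cut). For each first piece i, the rest contributes max(k−i, P[k−i]).
P[2] = 1·max(1,0) = 1·1 = 1
P[3] = 1·max(2,1) = 1·2 = 2
P[4] = 2·max(2,1) = 2·2 = 4
P[5] = 2·max(3,2) = 2·3 = 6
P[6] = 3·max(3,2) = 3·3 = 9
P[7] = 2·max(5,6) = 2·6 = 12
P[8] = 2·max(6,9) = 2·9 = 18
P[9] = 3·max(6,9) = 3·9 = 27
One optimal split: 3 + 3 + 3; product 3·3·3 = 27.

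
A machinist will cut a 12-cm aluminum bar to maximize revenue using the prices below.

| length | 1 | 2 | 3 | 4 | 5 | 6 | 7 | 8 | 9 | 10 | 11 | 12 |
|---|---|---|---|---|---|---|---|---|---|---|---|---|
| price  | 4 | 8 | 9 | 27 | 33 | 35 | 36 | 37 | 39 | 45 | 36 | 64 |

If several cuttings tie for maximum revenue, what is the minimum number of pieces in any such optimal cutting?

3

Let r[k] be the best obtainable value from length k. For each k, try every first piece i and keep the best of price[i] + r[k−i].
r[1] = 4
r[2] = 8  (first piece 1, then r[1]=4)
r[3] = 12  (first piece 1, then r[2]=8)
r[4] = 27
r[5] = 33
r[6] = 37  (first piece 1, then r[5]=33)
r[7] = 41  (first piece 1, then r[6]=37)
r[8] = 54  (first piece 4, then r[4]=27)
r[9] = 60  (first piece 4, then r[5]=33)
r[10] = 66  (first piece 5, then r[5]=33)
r[11] = 70  (first piece 1, then r[10]=66)
r[12] = 81  (first piece 4, then r[8]=54)
Maximum revenue is $81.
Now minimize piece count subject to staying optimal: for each k, pieces[k] = 1 + min over i with p[i]+r[k−i]=r[k] of pieces[k−i].
pieces[9] = 2
pieces[10] = 2
pieces[11] = 3
pieces[12] = 3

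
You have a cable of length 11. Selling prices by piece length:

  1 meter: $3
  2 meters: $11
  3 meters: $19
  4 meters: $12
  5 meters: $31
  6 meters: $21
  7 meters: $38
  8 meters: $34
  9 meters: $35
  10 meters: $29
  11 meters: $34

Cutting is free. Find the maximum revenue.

69

Let v[k] be the best obtainable value from length k. For each k, try every first piece i and keep the best of price[i] + v[k−i].
v[1] = 3
v[2] = max(3+3, 11+0) = 11
v[3] = max(3+11, 11+3, 19+0) = 19
v[4] = max(3+19, 11+11, 19+3, 12+0) = 22
v[5] = max(3+22, 11+19, 19+11, 12+3, 31+0) = 31
v[6] = max(3+31, 11+22, 19+19, 12+11, 31+3, 21+0) = 38
v[7] = max(3+38, 11+31, 19+22, …, 21+3, 38+0) = 42
v[8] = max(3+42, 11+38, 19+31, …, 38+3, 34+0) = 50
v[9] = max(3+50, 11+42, 19+38, …, 34+3, 35+0) = 57
v[10] = max(3+57, 11+50, 19+42, …, 35+3, 29+0) = 62
v[11] = max(3+62, 11+57, 19+50, …, 29+3, 34+0) = 69
One optimal cutting: 5 + 3 + 3 → $31 + $19 + $19 = $69.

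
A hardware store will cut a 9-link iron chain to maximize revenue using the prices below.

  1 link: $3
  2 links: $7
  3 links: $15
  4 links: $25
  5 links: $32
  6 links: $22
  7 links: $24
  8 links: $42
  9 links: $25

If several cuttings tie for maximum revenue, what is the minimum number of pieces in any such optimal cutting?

Consider every possible first cut. r[k] is the best of p[i]+r[k−i] over all sellable i≤k.
r[1] = 3
r[2] = 7
r[3] = 15
r[4] = 25
r[5] = 32
r[6] = 35  (first piece 1, then r[5]=32)
r[7] = 40  (first piece 3, then r[4]=25)
r[8] = 50  (first piece 4, then r[4]=25)
r[9] = 57  (first piece 4, then r[5]=32)
Maximum revenue is $57.
Now minimize piece count subject to staying optimal: for each k, pieces[k] = 1 + min over i with p[i]+r[k−i]=r[k] of pieces[k−i].
pieces[6] = 2
pieces[7] = 2
pieces[8] = 2
pieces[9] = 2

2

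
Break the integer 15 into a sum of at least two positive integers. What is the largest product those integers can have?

Let prod[k] be the best product for length k (with at least one cut). For each first piece i, the rest contributes max(k−i, prod[k−i]).
prod[2] = 1*max(1,0) = 1*1 = 1
prod[3] = max(1*2, 2*1) = 2
prod[4] = max(1*3, 2*2, 3*1) = 4
prod[5] = max(1*4, 2*3, 3*2, 4*1) = 6
prod[6] = max(1*6, 2*4, 3*3, 4*2, 5*1) = 9
prod[7] = max(1*9, 2*6, 3*4, 4*3, 5*2, 6*1) = 12
prod[8] = max(1*12, 2*9, 3*6, …, 6*2, 7*1) = 18
prod[9] = max(1*18, 2*12, 3*9, …, 7*2, 8*1) = 27
prod[10] = max(1*27, 2*18, 3*12, …, 8*2, 9*1) = 36
prod[11] = max(1*36, 2*27, 3*18, …, 9*2, 10*1) = 54
prod[12] = max(1*54, 2*36, 3*27, …, 10*2, 11*1) = 81
prod[13] = max(1*81, 2*54, 3*36, …, 11*2, 12*1) = 108
prod[14] = max(1*108, 2*81, 3*54, …, 12*2, 13*1) = 162
prod[15] = max(1*162, 2*108, 3*81, …, 13*2, 14*1) = 243
One optimal split: 3 + 3 + 3 + 3 + 3; product 3*3*3*3*3 = 243.

243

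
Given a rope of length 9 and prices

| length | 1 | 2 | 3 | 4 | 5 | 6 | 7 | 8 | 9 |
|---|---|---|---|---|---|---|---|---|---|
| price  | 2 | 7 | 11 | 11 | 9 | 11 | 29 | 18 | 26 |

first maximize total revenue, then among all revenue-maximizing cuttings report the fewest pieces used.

2

Build r[k] bottom-up: r[k] = max over allowed piece i of (p[i] + r[k−i]).
r[1] = 2
r[2] = 7
r[3] = 11
r[4] = 14  (first piece 2, then r[2]=7)
r[5] = 18  (first piece 2, then r[3]=11)
r[6] = 22  (first piece 3, then r[3]=11)
r[7] = 29
r[8] = 31  (first piece 1, then r[7]=29)
r[9] = 36  (first piece 2, then r[7]=29)
Maximum revenue is €36.
Now minimize piece count subject to staying optimal: for each k, pieces[k] = 1 + min over i with p[i]+r[k−i]=r[k] of pieces[k−i].
pieces[6] = 2
pieces[7] = 1
pieces[8] = 2
pieces[9] = 2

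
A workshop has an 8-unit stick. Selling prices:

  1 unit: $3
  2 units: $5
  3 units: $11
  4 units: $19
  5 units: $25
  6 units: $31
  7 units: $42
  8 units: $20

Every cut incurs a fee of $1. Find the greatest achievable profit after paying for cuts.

44

Build r[k] bottom-up: r[k] = max over allowed piece i of (p[i] + r[k−i]) − 1 per cut.
r[1] = 3
r[2] = max(3+3-1, 5+0) = 5
r[3] = max(3+5-1, 5+3-1, 11+0) = 11
r[4] = max(3+11-1, 5+5-1, 11+3-1, 19+0) = 19
r[5] = max(3+19-1, 5+11-1, 11+5-1, 19+3-1, 25+0) = 25
r[6] = max(3+25-1, 5+19-1, 11+11-1, 19+5-1, 25+3-1, 31+0) = 31
r[7] = max(3+31-1, 5+25-1, 11+19-1, …, 31+3-1, 42+0) = 42
r[8] = max(3+42-1, 5+31-1, 11+25-1, …, 42+3-1, 20+0) = 44
One optimal plan: pieces 7 + 1 (1 cut) → $45 − $1 = $44.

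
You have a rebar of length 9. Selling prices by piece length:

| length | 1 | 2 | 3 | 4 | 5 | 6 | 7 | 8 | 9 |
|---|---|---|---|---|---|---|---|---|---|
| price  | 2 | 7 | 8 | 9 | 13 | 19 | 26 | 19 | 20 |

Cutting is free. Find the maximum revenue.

33

Build R[k] bottom-up: R[k] = max over allowed piece i of (p[i] + R[k−i]).
R[1] = 2
R[2] = 7
R[3] = 9  (first piece 1, then R[2]=7)
R[4] = 14  (first piece 2, then R[2]=7)
R[5] = 16  (first piece 1, then R[4]=14)
R[6] = 21  (first piece 2, then R[4]=14)
R[7] = 26
R[8] = 28  (first piece 1, then R[7]=26)
R[9] = 33  (first piece 2, then R[7]=26)
One optimal cutting: 7 + 2 → ₹26 + ₹7 = ₹33.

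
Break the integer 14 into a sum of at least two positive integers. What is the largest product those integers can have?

Let g[k] be the best product for length k (with at least one cut). For each first piece i, the rest contributes max(k−i, g[k−i]).
Small cases: g[2]=1, g[3]=2, g[4]=4, g[5]=6, g[6]=9, g[7]=12, g[8]=18, g[9]=27.
g[10] = max(1×27, 2×18, 3×12, …, 8×2, 9×1) = 36
g[11] = max(1×36, 2×27, 3×18, …, 9×2, 10×1) = 54
g[12] = max(1×54, 2×36, 3×27, …, 10×2, 11×1) = 81
g[13] = max(1×81, 2×54, 3×36, …, 11×2, 12×1) = 108
g[14] = max(1×108, 2×81, 3×54, …, 12×2, 13×1) = 162
One optimal split: 3 + 3 + 3 + 3 + 2; product 3×3×3×3×2 = 162.

162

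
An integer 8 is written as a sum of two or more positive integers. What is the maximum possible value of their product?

Define prod[k] = max over 1≤i<k of i · max(k−i, prod[k−i]); the inner max lets the remainder stay uncut if that's better.
Small cases: prod[2]=1, prod[3]=2.
prod[4] = 2·max(2,1) = 2·2 = 4
prod[5] = 2·max(3,2) = 2·3 = 6
prod[6] = 3·max(3,2) = 3·3 = 9
prod[7] = 2·max(5,6) = 2·6 = 12
prod[8] = 2·max(6,9) = 2·9 = 18
One optimal split: 3 + 3 + 2; product 3·3·2 = 18.

18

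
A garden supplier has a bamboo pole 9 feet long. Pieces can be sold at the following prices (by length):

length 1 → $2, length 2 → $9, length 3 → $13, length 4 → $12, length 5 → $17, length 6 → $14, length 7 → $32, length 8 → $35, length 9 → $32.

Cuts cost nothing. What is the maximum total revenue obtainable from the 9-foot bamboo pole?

41

Consider every possible first cut. best[k] is the best of p[i]+best[k−i] over all sellable i≤k.
best[1] = 2
best[2] = 9
best[3] = 13
best[4] = 18  (first piece 2, then best[2]=9)
best[5] = 22  (first piece 2, then best[3]=13)
best[6] = 27  (first piece 2, then best[4]=18)
best[7] = 32
best[8] = 36  (first piece 2, then best[6]=27)
best[9] = 41  (first piece 2, then best[7]=32)
One optimal cutting: 7 + 2 → $32 + $9 = $41.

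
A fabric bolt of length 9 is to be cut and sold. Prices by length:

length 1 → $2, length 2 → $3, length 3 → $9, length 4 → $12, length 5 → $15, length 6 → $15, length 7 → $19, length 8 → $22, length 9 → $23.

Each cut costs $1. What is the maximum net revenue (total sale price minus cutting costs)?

26

Let v[k] be the best obtainable value from length k. For each k, try every first piece i and keep the best of price[i] + v[k−i] minus the 1 cut fee when i<k.
v[1] = 2
v[2] = 3  (first piece 1, then v[1]=2)
v[3] = 9
v[4] = 12
v[5] = 15
v[6] = 17  (first piece 3, then v[3]=9)
v[7] = 20  (first piece 3, then v[4]=12)
v[8] = 23  (first piece 3, then v[5]=15)
v[9] = 26  (first piece 4, then v[5]=15)
One optimal plan: pieces 5 + 4 (1 cut) → $27 − $1 = $26.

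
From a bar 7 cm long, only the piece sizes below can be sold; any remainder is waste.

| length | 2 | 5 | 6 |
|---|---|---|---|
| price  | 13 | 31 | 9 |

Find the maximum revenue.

Consider every possible first cut. f[k] is the best of p[i]+f[k−i] over all sellable i≤k.
f[1] = 0
f[2] = 13
f[3] = 13
f[4] = 26  (first piece 2, then f[2]=13)
f[5] = 31
f[6] = 39  (first piece 2, then f[4]=26)
f[7] = 44  (first piece 2, then f[5]=31)
One optimal cutting: 5 + 2 → €44.

44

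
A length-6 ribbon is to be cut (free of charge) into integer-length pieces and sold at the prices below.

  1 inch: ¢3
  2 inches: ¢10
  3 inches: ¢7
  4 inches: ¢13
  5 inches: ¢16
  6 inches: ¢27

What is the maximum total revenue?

30

Consider every possible first cut. best[k] is the best of p[i]+best[k−i] over all sellable i≤k.
best[1] = 3
best[2] = 10
best[3] = 13  (first piece 1, then best[2]=10)
best[4] = 20  (first piece 2, then best[2]=10)
best[5] = 23  (first piece 1, then best[4]=20)
best[6] = 30  (first piece 2, then best[4]=20)
One optimal cutting: 2 + 2 + 2 → ¢10 + ¢10 + ¢10 = ¢30.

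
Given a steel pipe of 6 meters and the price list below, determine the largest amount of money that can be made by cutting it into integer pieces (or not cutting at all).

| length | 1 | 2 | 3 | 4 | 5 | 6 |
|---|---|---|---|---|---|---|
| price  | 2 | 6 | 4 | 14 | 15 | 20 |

Let best[k] be the best obtainable value from length k. For each k, try every first piece i and keep the best of price[i] + best[k−i].
best[1] = 2
best[2] = 6
best[3] = 8  (first piece 1, then best[2]=6)
best[4] = 14
best[5] = 16  (first piece 1, then best[4]=14)
best[6] = 20  (first piece 2, then best[4]=14)
One optimal cutting: 4 + 2 → $14 + $6 = $20.

20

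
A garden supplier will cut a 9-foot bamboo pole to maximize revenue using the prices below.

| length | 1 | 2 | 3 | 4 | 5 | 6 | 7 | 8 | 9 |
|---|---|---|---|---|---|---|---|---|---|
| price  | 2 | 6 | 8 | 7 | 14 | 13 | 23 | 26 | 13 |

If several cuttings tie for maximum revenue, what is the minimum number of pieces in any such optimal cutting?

2

Let r[k] be the best obtainable value from length k. For each k, try every first piece i and keep the best of price[i] + r[k−i].
r[1] = 2
r[2] = max(2+2, 6+0) = 6
r[3] = max(2+6, 6+2, 8+0) = 8
r[4] = max(2+8, 6+6, 8+2, 7+0) = 12
r[5] = max(2+12, 6+8, 8+6, 7+2, 14+0) = 14
r[6] = max(2+14, 6+12, 8+8, 7+6, 14+2, 13+0) = 18
r[7] = max(2+18, 6+14, 8+12, …, 13+2, 23+0) = 23
r[8] = max(2+23, 6+18, 8+14, …, 23+2, 26+0) = 26
r[9] = max(2+26, 6+23, 8+18, …, 26+2, 13+0) = 29
Maximum revenue is $29.
Now minimize piece count subject to staying optimal: for each k, pieces[k] = 1 + min over i with p[i]+r[k−i]=r[k] of pieces[k−i].
pieces[6] = 3
pieces[7] = 1
pieces[8] = 1
pieces[9] = 2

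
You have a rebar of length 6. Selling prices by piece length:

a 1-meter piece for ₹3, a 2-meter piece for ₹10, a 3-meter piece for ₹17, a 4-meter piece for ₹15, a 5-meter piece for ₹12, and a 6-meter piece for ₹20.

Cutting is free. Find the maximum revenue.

34

Consider every possible first cut. R[k] is the best of p[i]+R[k−i] over all sellable i≤k.
R[1] = 3
R[2] = max(3+3, 10+0) = 10
R[3] = max(3+10, 10+3, 17+0) = 17
R[4] = max(3+17, 10+10, 17+3, 15+0) = 20
R[5] = max(3+20, 10+17, 17+10, 15+3, 12+0) = 27
R[6] = max(3+27, 10+20, 17+17, 15+10, 12+3, 20+0) = 34
One optimal cutting: 3 + 3 → ₹17 + ₹17 = ₹34.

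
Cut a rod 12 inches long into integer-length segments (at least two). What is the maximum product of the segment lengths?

81

Fill f[k] for k=2..12: at each k try every first piece i and multiply by the better of (k−i) uncut or f[k−i].
f[2] = 1*max(1,0) = 1*1 = 1
f[3] = 1*max(2,1) = 1*2 = 2
f[4] = 2*max(2,1) = 2*2 = 4
f[5] = 2*max(3,2) = 2*3 = 6
f[6] = 3*max(3,2) = 3*3 = 9
f[7] = 2*max(5,6) = 2*6 = 12
f[8] = 2*max(6,9) = 2*9 = 18
f[9] = 3*max(6,9) = 3*9 = 27
f[10] = 2*max(8,18) = 2*18 = 36
f[11] = 2*max(9,27) = 2*27 = 54
f[12] = 3*max(9,27) = 3*27 = 81
One optimal split: 3 + 3 + 3 + 3; product 3*3*3*3 = 81.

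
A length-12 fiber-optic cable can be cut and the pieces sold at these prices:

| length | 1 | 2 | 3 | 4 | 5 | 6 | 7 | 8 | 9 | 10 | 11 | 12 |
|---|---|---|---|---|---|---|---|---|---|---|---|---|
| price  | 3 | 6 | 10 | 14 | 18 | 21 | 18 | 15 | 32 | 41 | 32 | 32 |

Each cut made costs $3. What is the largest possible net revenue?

44

Let r[k] be the best obtainable value from length k. For each k, try every first piece i and keep the best of price[i] + r[k−i] minus the 3 cut fee when i<k.
r[1] = 3
r[2] = max(3+3-3, 6+0) = 6
r[3] = max(3+6-3, 6+3-3, 10+0) = 10
r[4] = max(3+10-3, 6+6-3, 10+3-3, 14+0) = 14
r[5] = max(3+14-3, 6+10-3, 10+6-3, 14+3-3, 18+0) = 18
r[6] = max(3+18-3, 6+14-3, 10+10-3, 14+6-3, 18+3-3, 21+0) = 21
r[7] = max(3+21-3, 6+18-3, 10+14-3, …, 21+3-3, 18+0) = 21
r[8] = max(3+21-3, 6+21-3, 10+18-3, …, 18+3-3, 15+0) = 25
r[9] = max(3+25-3, 6+21-3, 10+21-3, …, 15+3-3, 32+0) = 32
r[10] = max(3+32-3, 6+25-3, 10+21-3, …, 32+3-3, 41+0) = 41
r[11] = max(3+41-3, 6+32-3, 10+25-3, …, 41+3-3, 32+0) = 41
r[12] = max(3+41-3, 6+41-3, 10+32-3, …, 32+3-3, 32+0) = 44
One optimal plan: pieces 10 + 2 (1 cut) → $47 − $3 = $44.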